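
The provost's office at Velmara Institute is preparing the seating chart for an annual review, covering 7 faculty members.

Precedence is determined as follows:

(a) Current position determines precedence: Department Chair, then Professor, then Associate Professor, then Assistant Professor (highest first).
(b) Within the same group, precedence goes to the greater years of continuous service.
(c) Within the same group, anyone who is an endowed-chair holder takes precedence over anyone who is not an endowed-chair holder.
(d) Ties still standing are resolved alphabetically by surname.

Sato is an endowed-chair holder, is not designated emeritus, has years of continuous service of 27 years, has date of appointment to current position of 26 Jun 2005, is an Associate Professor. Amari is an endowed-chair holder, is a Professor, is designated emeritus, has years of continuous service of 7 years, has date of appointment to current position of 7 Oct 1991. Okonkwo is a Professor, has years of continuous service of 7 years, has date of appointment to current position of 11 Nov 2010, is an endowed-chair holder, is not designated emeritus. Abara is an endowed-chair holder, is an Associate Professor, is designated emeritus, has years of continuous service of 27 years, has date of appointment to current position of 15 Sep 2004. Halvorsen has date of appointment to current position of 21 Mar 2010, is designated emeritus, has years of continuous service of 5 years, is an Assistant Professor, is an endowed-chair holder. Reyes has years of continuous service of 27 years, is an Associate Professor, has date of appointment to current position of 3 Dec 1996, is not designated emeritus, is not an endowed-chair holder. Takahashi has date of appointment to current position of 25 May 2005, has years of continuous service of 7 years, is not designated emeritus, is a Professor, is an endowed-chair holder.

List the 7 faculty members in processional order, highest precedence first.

Amari, Okonkwo, Takahashi, Abara, Sato, Reyes, Halvorsen

By current position: Amari, Okonkwo and Takahashi (Professor); then Abara, Sato and Reyes (Associate Professor); then Halvorsen (Assistant Professor).
Amari, Okonkwo and Takahashi all have years of continuous service 7 years, so the next rule applies.
Amari, Okonkwo and Takahashi are each an endowed-chair holder, so the next rule applies.
Among Amari, Okonkwo and Takahashi, alphabetically by surname: Amari before Okonkwo before Takahashi.
Abara, Sato and Reyes all have years of continuous service 27 years, so the next rule applies.
Among Abara, Sato and Reyes, an endowed-chair holder before not an endowed-chair holder: Abara and Sato (an endowed-chair holder) before Reyes (not an endowed-chair holder).
Among Abara and Sato, alphabetically by surname: Abara before Sato.
Full order: Amari, Okonkwo, Takahashi, Abara, Sato, Reyes, Halvorsen.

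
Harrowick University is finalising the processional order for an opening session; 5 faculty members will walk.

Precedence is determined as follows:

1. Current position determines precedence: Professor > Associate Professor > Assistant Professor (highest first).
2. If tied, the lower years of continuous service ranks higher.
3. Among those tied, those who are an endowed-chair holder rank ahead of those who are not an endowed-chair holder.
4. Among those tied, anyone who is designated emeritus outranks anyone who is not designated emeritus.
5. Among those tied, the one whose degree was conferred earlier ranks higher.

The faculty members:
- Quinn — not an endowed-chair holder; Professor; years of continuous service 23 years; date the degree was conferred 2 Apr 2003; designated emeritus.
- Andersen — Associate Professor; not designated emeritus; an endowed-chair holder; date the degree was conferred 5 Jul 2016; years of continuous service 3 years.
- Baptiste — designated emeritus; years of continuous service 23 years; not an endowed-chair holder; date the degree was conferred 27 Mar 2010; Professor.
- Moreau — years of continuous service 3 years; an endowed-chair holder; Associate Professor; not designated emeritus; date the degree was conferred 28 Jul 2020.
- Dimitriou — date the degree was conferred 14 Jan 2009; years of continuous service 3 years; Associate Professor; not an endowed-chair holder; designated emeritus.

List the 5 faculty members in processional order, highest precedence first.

By current position: Quinn and Baptiste (Professor); then Andersen, Moreau and Dimitriou (Associate Professor).
Quinn and Baptiste both have years of continuous service 23 years, so the next rule applies.
Quinn and Baptiste are each not an endowed-chair holder, so the next rule applies.
Quinn and Baptiste are each designated emeritus, so the next rule applies.
Among Quinn and Baptiste, by date the degree was conferred (earlier first): Quinn (2 Apr 2003) before Baptiste (27 Mar 2010).
Andersen, Moreau and Dimitriou all have years of continuous service 3 years, so the next rule applies.
Among Andersen, Moreau and Dimitriou, an endowed-chair holder before not an endowed-chair holder: Andersen and Moreau (an endowed-chair holder) before Dimitriou (not an endowed-chair holder).
Andersen and Moreau are each not designated emeritus, so the next rule applies.
Among Andersen and Moreau, by date the degree was conferred (earlier first): Andersen (5 Jul 2016) before Moreau (28 Jul 2020).
Full order: Quinn, Baptiste, Andersen, Moreau, Dimitriou.

Quinn, Baptiste, Andersen, Moreau, Dimitriou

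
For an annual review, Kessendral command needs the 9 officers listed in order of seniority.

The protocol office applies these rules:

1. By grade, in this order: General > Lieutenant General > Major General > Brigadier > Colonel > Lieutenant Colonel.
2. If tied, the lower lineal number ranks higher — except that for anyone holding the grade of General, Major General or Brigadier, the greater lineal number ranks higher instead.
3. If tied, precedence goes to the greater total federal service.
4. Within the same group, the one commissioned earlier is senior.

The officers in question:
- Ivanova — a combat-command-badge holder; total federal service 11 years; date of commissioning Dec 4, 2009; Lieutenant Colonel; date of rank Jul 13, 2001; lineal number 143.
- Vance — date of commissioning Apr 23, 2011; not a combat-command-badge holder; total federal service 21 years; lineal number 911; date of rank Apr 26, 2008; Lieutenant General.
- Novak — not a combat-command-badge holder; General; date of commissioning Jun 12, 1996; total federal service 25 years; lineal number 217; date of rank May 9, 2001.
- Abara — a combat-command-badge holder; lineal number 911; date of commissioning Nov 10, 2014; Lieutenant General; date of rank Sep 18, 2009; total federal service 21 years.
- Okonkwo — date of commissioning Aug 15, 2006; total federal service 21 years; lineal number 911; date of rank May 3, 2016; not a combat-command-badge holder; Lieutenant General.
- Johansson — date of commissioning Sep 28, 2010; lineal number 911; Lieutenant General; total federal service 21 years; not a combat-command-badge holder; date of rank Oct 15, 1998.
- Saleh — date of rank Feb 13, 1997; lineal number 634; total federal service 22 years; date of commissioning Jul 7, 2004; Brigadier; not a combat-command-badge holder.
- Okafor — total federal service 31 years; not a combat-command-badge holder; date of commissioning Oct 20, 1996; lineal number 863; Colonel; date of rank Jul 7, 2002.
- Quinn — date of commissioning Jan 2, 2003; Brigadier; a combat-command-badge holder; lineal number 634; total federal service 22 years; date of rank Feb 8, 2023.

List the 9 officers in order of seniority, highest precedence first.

Novak, Okonkwo, Johansson, Vance, Abara, Quinn, Saleh, Okafor, Ivanova

By grade: Novak (General); then Okonkwo, Johansson, Vance and Abara (Lieutenant General); then Quinn and Saleh (Brigadier); then Okafor (Colonel); then Ivanova (Lieutenant Colonel).
Okonkwo, Johansson, Vance and Abara all have lineal number 911, so the next rule applies.
Okonkwo, Johansson, Vance and Abara all have total federal service 21 years, so the next rule applies.
Among Okonkwo, Johansson, Vance and Abara, by date of commissioning (earlier first): Okonkwo (Aug 15, 2006) before Johansson (Sep 28, 2010) before Vance (Apr 23, 2011) before Abara (Nov 10, 2014).
Quinn and Saleh both have lineal number 634, so the next rule applies.
Quinn and Saleh both have total federal service 22 years, so the next rule applies.
Among Quinn and Saleh, by date of commissioning (earlier first): Quinn (Jan 2, 2003) before Saleh (Jul 7, 2004).
Full order: Novak, Okonkwo, Johansson, Vance, Abara, Quinn, Saleh, Okafor, Ivanova.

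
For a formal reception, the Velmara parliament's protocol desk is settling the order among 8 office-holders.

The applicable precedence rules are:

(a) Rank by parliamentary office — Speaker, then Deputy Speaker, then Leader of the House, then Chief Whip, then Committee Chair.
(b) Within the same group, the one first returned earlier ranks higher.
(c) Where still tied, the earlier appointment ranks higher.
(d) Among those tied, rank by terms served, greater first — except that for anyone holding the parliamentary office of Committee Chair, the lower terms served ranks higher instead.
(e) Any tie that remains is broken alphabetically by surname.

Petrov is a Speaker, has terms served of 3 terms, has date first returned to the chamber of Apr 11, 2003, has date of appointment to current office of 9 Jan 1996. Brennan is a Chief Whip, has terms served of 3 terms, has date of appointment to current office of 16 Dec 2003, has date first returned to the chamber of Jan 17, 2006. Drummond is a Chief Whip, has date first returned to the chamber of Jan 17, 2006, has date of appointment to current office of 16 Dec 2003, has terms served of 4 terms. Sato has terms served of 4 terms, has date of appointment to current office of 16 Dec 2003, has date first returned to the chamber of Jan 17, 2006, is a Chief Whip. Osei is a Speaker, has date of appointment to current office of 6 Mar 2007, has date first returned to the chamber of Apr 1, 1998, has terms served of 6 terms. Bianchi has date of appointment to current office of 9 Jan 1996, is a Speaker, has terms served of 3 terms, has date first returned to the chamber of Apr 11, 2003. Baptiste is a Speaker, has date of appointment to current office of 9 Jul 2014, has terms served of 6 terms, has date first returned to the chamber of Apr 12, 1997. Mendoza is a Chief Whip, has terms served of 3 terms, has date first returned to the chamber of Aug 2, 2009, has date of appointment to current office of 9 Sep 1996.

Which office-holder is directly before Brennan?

By parliamentary office: Baptiste, Osei, Bianchi and Petrov (Speaker); then Drummond, Sato, Brennan and Mendoza (Chief Whip).
Among Baptiste, Osei, Bianchi and Petrov, by date first returned to the chamber (earlier first): Baptiste (Apr 12, 1997) before Osei (Apr 1, 1998) before Bianchi and Petrov (Apr 11, 2003).
Bianchi and Petrov both have date of appointment to current office 9 Jan 1996, so the next rule applies.
Bianchi and Petrov both have terms served 3 terms, so the next rule applies.
Among Bianchi and Petrov, alphabetically by surname: Bianchi before Petrov.
Among Drummond, Sato, Brennan and Mendoza, by date first returned to the chamber (earlier first): Drummond, Sato and Brennan (Jan 17, 2006) before Mendoza (Aug 2, 2009).
Drummond, Sato and Brennan all have date of appointment to current office 16 Dec 2003, so the next rule applies.
Among Drummond, Sato and Brennan, by terms served (higher first): Drummond and Sato (4 terms) before Brennan (3 terms).
Among Drummond and Sato, alphabetically by surname: Drummond before Sato.
Order: Baptiste, Osei, Bianchi, Petrov, Drummond, Sato, Brennan, Mendoza.

Sato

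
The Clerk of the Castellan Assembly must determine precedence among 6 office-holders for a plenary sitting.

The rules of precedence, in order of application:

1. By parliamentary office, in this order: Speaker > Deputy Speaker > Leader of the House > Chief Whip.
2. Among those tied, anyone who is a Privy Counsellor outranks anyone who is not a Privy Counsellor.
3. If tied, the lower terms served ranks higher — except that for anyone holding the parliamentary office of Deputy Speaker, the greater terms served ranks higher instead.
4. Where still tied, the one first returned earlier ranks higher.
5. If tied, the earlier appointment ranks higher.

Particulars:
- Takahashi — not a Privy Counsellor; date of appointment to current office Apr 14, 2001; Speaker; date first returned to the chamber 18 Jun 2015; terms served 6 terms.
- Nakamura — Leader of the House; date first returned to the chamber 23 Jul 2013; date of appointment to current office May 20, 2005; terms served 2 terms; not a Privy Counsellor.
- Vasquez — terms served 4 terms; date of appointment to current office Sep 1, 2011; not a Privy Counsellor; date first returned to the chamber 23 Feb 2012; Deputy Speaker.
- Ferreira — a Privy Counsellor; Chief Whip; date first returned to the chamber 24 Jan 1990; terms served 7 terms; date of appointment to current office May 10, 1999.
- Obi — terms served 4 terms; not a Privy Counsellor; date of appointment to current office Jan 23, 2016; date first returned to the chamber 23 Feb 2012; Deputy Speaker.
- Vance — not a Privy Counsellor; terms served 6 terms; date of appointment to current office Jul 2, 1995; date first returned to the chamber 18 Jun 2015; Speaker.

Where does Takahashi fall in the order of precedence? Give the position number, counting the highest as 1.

By parliamentary office: Vance and Takahashi (Speaker); then Vasquez and Obi (Deputy Speaker); then Nakamura (Leader of the House); then Ferreira (Chief Whip).
Vance and Takahashi are each not a Privy Counsellor, so the next rule applies.
Vance and Takahashi both have terms served 6 terms, so the next rule applies.
Vance and Takahashi both have date first returned to the chamber 18 Jun 2015, so the next rule applies.
Among Vance and Takahashi, by date of appointment to current office (earlier first): Vance (Jul 2, 1995) before Takahashi (Apr 14, 2001).
Vasquez and Obi are each not a Privy Counsellor, so the next rule applies.
Vasquez and Obi both have terms served 4 terms, so the next rule applies.
Vasquez and Obi both have date first returned to the chamber 23 Feb 2012, so the next rule applies.
Among Vasquez and Obi, by date of appointment to current office (earlier first): Vasquez (Sep 1, 2011) before Obi (Jan 23, 2016).
Order: Vance, Takahashi, Vasquez, Obi, Nakamura, Ferreira. So position 2.

2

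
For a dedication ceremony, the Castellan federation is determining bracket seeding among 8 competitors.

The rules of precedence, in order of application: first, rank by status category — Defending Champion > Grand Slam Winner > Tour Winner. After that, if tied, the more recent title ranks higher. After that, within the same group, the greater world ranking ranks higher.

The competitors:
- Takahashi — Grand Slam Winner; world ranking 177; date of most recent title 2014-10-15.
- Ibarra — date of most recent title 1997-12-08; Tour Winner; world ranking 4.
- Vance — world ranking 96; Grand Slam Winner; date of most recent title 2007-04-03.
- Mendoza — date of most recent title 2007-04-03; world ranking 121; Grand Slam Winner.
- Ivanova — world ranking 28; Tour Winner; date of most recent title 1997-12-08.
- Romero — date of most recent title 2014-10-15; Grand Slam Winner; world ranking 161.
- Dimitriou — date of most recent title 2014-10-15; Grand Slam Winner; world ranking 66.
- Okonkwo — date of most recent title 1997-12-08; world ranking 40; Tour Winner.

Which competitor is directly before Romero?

Takahashi

By status category: Takahashi, Romero, Dimitriou, Mendoza and Vance (Grand Slam Winner); then Okonkwo, Ivanova and Ibarra (Tour Winner).
Among Takahashi, Romero, Dimitriou, Mendoza and Vance, by date of most recent title (later first): Takahashi, Romero and Dimitriou (2014-10-15) before Mendoza and Vance (2007-04-03).
Among Takahashi, Romero and Dimitriou, by world ranking (higher first): Takahashi (177) before Romero (161) before Dimitriou (66).
Among Mendoza and Vance, by world ranking (higher first): Mendoza (121) before Vance (96).
Okonkwo, Ivanova and Ibarra all have date of most recent title 1997-12-08, so the next rule applies.
Among Okonkwo, Ivanova and Ibarra, by world ranking (higher first): Okonkwo (40) before Ivanova (28) before Ibarra (4).
Order: Takahashi, Romero, Dimitriou, Mendoza, Vance, Okonkwo, Ivanova, Ibarra.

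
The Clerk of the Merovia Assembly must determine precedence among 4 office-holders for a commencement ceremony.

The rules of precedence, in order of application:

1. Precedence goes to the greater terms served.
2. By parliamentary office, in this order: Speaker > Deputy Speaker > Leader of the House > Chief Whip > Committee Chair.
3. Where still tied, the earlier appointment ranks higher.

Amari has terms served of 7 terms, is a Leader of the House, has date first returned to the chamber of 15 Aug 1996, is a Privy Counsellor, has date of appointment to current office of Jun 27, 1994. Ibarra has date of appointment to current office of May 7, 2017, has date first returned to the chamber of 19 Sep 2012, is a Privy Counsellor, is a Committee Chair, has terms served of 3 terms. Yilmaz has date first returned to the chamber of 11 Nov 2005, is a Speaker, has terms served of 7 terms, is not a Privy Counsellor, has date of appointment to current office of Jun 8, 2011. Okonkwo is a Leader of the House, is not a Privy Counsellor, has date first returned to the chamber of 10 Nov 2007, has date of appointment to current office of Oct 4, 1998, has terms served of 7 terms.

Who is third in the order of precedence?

By terms served (higher first): Yilmaz, Amari and Okonkwo (each 7 terms); then Ibarra (3 terms).
Among Yilmaz, Amari and Okonkwo, by parliamentary office: Yilmaz (Speaker) before Amari and Okonkwo (Leader of the House).
Among Amari and Okonkwo, by date of appointment to current office (earlier first): Amari (Jun 27, 1994) before Okonkwo (Oct 4, 1998).
Order: Yilmaz, Amari, Okonkwo, Ibarra.

Okonkwo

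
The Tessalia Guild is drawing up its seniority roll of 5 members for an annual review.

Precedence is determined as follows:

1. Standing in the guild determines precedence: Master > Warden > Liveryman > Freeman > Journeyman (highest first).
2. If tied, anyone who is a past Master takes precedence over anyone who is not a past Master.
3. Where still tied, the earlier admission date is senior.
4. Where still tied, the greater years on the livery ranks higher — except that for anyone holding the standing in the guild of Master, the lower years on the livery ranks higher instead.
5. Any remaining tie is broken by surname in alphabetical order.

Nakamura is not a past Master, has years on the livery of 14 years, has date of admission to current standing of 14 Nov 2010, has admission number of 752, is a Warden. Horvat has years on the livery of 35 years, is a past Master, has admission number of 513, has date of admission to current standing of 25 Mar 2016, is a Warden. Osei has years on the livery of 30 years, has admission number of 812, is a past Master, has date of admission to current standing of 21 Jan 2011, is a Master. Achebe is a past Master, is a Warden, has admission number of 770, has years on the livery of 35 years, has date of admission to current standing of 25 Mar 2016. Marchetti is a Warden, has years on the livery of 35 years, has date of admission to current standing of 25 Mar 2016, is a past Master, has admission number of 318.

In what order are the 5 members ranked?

Osei, Achebe, Horvat, Marchetti, Nakamura

By standing in the guild: Osei (Master); then Achebe, Horvat, Marchetti and Nakamura (Warden).
Among Achebe, Horvat, Marchetti and Nakamura, a past Master before not a past Master: Achebe, Horvat and Marchetti (a past Master) before Nakamura (not a past Master).
Achebe, Horvat and Marchetti all have date of admission to current standing 25 Mar 2016, so the next rule applies.
Achebe, Horvat and Marchetti all have years on the livery 35 years, so the next rule applies.
Among Achebe, Horvat and Marchetti, alphabetically by surname: Achebe before Horvat before Marchetti.
Full order: Osei, Achebe, Horvat, Marchetti, Nakamura.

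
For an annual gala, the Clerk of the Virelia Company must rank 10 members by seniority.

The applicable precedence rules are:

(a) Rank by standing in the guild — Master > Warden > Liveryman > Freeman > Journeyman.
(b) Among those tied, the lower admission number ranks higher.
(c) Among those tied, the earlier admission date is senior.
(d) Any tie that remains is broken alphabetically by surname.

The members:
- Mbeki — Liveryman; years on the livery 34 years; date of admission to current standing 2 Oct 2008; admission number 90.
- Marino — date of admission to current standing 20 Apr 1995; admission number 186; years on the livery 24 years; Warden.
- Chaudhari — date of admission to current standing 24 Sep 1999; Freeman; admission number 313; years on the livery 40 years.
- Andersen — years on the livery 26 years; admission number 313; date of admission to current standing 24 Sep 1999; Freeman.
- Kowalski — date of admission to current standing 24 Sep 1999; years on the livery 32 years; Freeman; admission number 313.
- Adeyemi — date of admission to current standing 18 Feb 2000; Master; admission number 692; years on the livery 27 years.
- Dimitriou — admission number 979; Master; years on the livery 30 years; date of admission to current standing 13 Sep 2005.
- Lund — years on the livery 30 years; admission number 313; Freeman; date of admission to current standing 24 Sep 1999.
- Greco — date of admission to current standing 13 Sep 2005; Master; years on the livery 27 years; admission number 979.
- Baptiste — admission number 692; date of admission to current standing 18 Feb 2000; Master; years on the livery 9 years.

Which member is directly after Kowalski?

By standing in the guild: Adeyemi, Baptiste, Dimitriou and Greco (Master); then Marino (Warden); then Mbeki (Liveryman); then Andersen, Chaudhari, Kowalski and Lund (Freeman).
Among Adeyemi, Baptiste, Dimitriou and Greco, by admission number (lower first): Adeyemi and Baptiste (692) before Dimitriou and Greco (979).
Adeyemi and Baptiste both have date of admission to current standing 18 Feb 2000, so the next rule applies.
Among Adeyemi and Baptiste, alphabetically by surname: Adeyemi before Baptiste.
Dimitriou and Greco both have date of admission to current standing 13 Sep 2005, so the next rule applies.
Among Dimitriou and Greco, alphabetically by surname: Dimitriou before Greco.
Andersen, Chaudhari, Kowalski and Lund all have admission number 313, so the next rule applies.
Andersen, Chaudhari, Kowalski and Lund all have date of admission to current standing 24 Sep 1999, so the next rule applies.
Among Andersen, Chaudhari, Kowalski and Lund, alphabetically by surname: Andersen before Chaudhari before Kowalski before Lund.
Order: Adeyemi, Baptiste, Dimitriou, Greco, Marino, Mbeki, Andersen, Chaudhari, Kowalski, Lund.

Lund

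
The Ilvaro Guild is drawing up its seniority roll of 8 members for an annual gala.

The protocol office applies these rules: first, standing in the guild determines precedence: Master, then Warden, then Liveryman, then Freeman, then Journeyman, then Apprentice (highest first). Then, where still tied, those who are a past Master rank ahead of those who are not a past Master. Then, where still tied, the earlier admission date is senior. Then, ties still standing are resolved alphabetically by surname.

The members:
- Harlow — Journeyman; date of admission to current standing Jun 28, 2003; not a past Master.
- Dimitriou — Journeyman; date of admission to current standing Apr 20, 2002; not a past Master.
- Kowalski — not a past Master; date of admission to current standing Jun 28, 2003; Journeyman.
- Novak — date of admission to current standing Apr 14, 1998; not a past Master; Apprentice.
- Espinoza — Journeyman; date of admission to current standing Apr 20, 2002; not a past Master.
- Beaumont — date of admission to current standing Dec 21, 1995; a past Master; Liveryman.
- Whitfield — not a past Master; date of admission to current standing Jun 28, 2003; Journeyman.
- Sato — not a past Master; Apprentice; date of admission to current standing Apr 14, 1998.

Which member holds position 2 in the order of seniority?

By standing in the guild: Beaumont (Liveryman); then Dimitriou, Espinoza, Harlow, Kowalski and Whitfield (Journeyman); then Novak and Sato (Apprentice).
Dimitriou, Espinoza, Harlow, Kowalski and Whitfield are each not a past Master, so the next rule applies.
Among Dimitriou, Espinoza, Harlow, Kowalski and Whitfield, by date of admission to current standing (earlier first): Dimitriou and Espinoza (Apr 20, 2002) before Harlow, Kowalski and Whitfield (Jun 28, 2003).
Among Dimitriou and Espinoza, alphabetically by surname: Dimitriou before Espinoza.
Among Harlow, Kowalski and Whitfield, alphabetically by surname: Harlow before Kowalski before Whitfield.
Novak and Sato are each not a past Master, so the next rule applies.
Novak and Sato both have date of admission to current standing Apr 14, 1998, so the next rule applies.
Among Novak and Sato, alphabetically by surname: Novak before Sato.
Order: Beaumont, Dimitriou, Espinoza, Harlow, Kowalski, Whitfield, Novak, Sato.

Dimitriou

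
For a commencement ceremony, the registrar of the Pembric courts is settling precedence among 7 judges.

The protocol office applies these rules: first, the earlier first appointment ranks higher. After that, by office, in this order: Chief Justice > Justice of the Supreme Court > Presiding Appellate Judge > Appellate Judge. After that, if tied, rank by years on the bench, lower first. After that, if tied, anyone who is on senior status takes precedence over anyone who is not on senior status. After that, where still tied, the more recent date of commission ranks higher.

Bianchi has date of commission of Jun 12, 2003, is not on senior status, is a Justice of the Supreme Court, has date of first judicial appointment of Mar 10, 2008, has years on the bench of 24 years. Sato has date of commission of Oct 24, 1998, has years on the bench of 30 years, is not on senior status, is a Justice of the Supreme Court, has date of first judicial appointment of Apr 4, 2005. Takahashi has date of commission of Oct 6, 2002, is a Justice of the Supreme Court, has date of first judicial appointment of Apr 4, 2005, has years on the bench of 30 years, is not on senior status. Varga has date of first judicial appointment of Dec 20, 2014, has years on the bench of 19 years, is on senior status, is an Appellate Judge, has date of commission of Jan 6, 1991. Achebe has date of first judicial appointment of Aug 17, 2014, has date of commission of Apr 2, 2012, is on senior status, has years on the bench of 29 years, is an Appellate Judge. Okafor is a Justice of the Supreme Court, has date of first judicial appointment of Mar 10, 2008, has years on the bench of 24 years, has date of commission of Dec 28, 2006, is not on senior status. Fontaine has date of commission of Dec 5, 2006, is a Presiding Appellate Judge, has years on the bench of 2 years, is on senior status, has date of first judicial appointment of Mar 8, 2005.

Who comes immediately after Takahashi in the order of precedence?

By date of first judicial appointment (earlier first): Fontaine (Mar 8, 2005); then Takahashi and Sato (both Apr 4, 2005); then Okafor and Bianchi (both Mar 10, 2008); then Achebe (Aug 17, 2014); then Varga (Dec 20, 2014).
Takahashi and Sato are each Justice of the Supreme Court, so the next rule applies.
Takahashi and Sato both have years on the bench 30 years, so the next rule applies.
Takahashi and Sato are each not on senior status, so the next rule applies.
Among Takahashi and Sato, by date of commission (later first): Takahashi (Oct 6, 2002) before Sato (Oct 24, 1998).
Okafor and Bianchi are each Justice of the Supreme Court, so the next rule applies.
Okafor and Bianchi both have years on the bench 24 years, so the next rule applies.
Okafor and Bianchi are each not on senior status, so the next rule applies.
Among Okafor and Bianchi, by date of commission (later first): Okafor (Dec 28, 2006) before Bianchi (Jun 12, 2003).
Order: Fontaine, Takahashi, Sato, Okafor, Bianchi, Achebe, Varga.

Sato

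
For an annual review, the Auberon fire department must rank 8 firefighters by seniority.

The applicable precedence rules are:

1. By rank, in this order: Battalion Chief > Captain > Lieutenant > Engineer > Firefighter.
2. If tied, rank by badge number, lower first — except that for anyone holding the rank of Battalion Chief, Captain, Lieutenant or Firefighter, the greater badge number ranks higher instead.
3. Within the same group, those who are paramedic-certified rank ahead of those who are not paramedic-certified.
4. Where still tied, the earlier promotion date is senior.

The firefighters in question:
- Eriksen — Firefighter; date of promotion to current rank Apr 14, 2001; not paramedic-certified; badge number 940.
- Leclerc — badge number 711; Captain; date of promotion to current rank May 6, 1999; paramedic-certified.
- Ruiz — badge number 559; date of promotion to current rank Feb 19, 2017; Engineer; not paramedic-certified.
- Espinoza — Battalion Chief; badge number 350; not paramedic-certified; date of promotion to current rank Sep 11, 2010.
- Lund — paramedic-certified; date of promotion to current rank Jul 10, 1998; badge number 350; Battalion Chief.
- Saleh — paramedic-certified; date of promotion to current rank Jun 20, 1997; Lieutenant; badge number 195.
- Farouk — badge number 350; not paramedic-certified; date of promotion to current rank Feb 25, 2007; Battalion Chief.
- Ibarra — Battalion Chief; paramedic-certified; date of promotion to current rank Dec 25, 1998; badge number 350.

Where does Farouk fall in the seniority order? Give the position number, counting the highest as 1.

By rank: Lund, Ibarra, Farouk and Espinoza (Battalion Chief); then Leclerc (Captain); then Saleh (Lieutenant); then Ruiz (Engineer); then Eriksen (Firefighter).
Lund, Ibarra, Farouk and Espinoza all have badge number 350, so the next rule applies.
Among Lund, Ibarra, Farouk and Espinoza, paramedic-certified before not paramedic-certified: Lund and Ibarra (paramedic-certified) before Farouk and Espinoza (not paramedic-certified).
Among Lund and Ibarra, by date of promotion to current rank (earlier first): Lund (Jul 10, 1998) before Ibarra (Dec 25, 1998).
Among Farouk and Espinoza, by date of promotion to current rank (earlier first): Farouk (Feb 25, 2007) before Espinoza (Sep 11, 2010).
Order: Lund, Ibarra, Farouk, Espinoza, Leclerc, Saleh, Ruiz, Eriksen. So position 3.

3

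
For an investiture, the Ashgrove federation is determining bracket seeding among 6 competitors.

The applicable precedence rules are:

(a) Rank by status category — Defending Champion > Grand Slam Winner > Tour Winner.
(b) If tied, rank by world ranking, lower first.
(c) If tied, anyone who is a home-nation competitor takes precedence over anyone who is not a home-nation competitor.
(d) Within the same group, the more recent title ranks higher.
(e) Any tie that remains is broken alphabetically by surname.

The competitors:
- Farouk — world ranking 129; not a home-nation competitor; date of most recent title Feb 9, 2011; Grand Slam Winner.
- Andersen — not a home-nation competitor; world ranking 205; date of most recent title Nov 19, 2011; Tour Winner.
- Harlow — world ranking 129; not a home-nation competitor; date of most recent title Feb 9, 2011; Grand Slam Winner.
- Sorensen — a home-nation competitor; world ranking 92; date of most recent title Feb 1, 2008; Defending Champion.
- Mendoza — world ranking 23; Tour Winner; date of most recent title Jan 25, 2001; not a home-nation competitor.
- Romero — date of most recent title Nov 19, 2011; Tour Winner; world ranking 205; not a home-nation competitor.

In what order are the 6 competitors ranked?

By status category: Sorensen (Defending Champion); then Farouk and Harlow (Grand Slam Winner); then Mendoza, Andersen and Romero (Tour Winner).
Farouk and Harlow both have world ranking 129, so the next rule applies.
Farouk and Harlow are each not a home-nation competitor, so the next rule applies.
Farouk and Harlow both have date of most recent title Feb 9, 2011, so the next rule applies.
Among Farouk and Harlow, alphabetically by surname: Farouk before Harlow.
Among Mendoza, Andersen and Romero, by world ranking (lower first): Mendoza (23) before Andersen and Romero (205).
Andersen and Romero are each not a home-nation competitor, so the next rule applies.
Andersen and Romero both have date of most recent title Nov 19, 2011, so the next rule applies.
Among Andersen and Romero, alphabetically by surname: Andersen before Romero.
Full order: Sorensen, Farouk, Harlow, Mendoza, Andersen, Romero.

Sorensen, Farouk, Harlow, Mendoza, Andersen, Romero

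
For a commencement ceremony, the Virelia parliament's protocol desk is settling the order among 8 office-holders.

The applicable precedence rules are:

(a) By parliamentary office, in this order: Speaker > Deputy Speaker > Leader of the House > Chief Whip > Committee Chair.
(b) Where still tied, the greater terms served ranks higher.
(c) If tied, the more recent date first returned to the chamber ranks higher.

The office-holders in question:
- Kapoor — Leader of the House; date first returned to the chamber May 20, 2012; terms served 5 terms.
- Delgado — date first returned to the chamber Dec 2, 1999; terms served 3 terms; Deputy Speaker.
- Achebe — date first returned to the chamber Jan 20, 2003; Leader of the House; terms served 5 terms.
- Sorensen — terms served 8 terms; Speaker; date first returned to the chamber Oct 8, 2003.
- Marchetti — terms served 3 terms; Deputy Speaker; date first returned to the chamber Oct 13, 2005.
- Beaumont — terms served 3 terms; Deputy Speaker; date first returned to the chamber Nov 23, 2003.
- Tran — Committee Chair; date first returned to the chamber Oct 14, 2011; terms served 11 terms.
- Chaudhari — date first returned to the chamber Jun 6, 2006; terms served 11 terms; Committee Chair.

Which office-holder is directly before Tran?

By parliamentary office: Sorensen (Speaker); then Marchetti, Beaumont and Delgado (Deputy Speaker); then Kapoor and Achebe (Leader of the House); then Tran and Chaudhari (Committee Chair).
Marchetti, Beaumont and Delgado all have terms served 3 terms, so the next rule applies.
Among Marchetti, Beaumont and Delgado, by date first returned to the chamber (later first): Marchetti (Oct 13, 2005) before Beaumont (Nov 23, 2003) before Delgado (Dec 2, 1999).
Kapoor and Achebe both have terms served 5 terms, so the next rule applies.
Among Kapoor and Achebe, by date first returned to the chamber (later first): Kapoor (May 20, 2012) before Achebe (Jan 20, 2003).
Tran and Chaudhari both have terms served 11 terms, so the next rule applies.
Among Tran and Chaudhari, by date first returned to the chamber (later first): Tran (Oct 14, 2011) before Chaudhari (Jun 6, 2006).
Order: Sorensen, Marchetti, Beaumont, Delgado, Kapoor, Achebe, Tran, Chaudhari.

Achebe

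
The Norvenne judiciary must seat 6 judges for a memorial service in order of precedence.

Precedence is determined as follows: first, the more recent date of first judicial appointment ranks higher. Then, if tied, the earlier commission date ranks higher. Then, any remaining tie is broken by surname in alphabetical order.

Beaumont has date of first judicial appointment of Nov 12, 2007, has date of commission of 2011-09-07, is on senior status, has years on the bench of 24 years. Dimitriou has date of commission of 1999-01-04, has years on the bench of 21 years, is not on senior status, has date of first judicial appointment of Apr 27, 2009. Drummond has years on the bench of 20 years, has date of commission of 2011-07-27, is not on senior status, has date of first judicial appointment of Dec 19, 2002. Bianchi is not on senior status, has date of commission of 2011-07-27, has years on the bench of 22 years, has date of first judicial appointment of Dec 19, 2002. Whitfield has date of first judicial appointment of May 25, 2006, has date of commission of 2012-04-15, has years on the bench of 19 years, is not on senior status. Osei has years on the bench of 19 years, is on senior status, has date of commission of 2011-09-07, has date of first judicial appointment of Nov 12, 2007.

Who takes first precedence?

Dimitriou

By date of first judicial appointment (later first): Dimitriou (Apr 27, 2009); then Beaumont and Osei (both Nov 12, 2007); then Whitfield (May 25, 2006); then Bianchi and Drummond (both Dec 19, 2002).
Beaumont and Osei both have date of commission 2011-09-07, so the next rule applies.
Among Beaumont and Osei, alphabetically by surname: Beaumont before Osei.
Bianchi and Drummond both have date of commission 2011-07-27, so the next rule applies.
Among Bianchi and Drummond, alphabetically by surname: Bianchi before Drummond.
Order: Dimitriou, Beaumont, Osei, Whitfield, Bianchi, Drummond.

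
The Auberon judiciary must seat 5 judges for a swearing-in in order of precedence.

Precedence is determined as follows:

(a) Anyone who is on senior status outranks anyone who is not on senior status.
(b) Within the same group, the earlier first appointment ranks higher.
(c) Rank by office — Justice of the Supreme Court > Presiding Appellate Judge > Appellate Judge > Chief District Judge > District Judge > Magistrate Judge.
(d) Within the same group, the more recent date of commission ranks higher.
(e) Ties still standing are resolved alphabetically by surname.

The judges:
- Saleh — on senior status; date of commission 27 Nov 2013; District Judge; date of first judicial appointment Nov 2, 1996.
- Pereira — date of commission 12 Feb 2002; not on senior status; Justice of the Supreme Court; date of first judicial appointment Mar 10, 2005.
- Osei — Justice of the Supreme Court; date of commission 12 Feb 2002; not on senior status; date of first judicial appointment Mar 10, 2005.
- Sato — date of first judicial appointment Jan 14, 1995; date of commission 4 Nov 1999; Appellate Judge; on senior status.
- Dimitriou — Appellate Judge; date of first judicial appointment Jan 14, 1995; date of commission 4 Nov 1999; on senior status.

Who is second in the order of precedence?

By the first rule: Dimitriou, Sato and Saleh (each on senior status); then Osei and Pereira (both not on senior status).
Among Dimitriou, Sato and Saleh, by date of first judicial appointment (earlier first): Dimitriou and Sato (Jan 14, 1995) before Saleh (Nov 2, 1996).
Dimitriou and Sato are each Appellate Judge, so the next rule applies.
Dimitriou and Sato both have date of commission 4 Nov 1999, so the next rule applies.
Among Dimitriou and Sato, alphabetically by surname: Dimitriou before Sato.
Osei and Pereira both have date of first judicial appointment Mar 10, 2005, so the next rule applies.
Osei and Pereira are each Justice of the Supreme Court, so the next rule applies.
Osei and Pereira both have date of commission 12 Feb 2002, so the next rule applies.
Among Osei and Pereira, alphabetically by surname: Osei before Pereira.
Order: Dimitriou, Sato, Saleh, Osei, Pereira.

Sato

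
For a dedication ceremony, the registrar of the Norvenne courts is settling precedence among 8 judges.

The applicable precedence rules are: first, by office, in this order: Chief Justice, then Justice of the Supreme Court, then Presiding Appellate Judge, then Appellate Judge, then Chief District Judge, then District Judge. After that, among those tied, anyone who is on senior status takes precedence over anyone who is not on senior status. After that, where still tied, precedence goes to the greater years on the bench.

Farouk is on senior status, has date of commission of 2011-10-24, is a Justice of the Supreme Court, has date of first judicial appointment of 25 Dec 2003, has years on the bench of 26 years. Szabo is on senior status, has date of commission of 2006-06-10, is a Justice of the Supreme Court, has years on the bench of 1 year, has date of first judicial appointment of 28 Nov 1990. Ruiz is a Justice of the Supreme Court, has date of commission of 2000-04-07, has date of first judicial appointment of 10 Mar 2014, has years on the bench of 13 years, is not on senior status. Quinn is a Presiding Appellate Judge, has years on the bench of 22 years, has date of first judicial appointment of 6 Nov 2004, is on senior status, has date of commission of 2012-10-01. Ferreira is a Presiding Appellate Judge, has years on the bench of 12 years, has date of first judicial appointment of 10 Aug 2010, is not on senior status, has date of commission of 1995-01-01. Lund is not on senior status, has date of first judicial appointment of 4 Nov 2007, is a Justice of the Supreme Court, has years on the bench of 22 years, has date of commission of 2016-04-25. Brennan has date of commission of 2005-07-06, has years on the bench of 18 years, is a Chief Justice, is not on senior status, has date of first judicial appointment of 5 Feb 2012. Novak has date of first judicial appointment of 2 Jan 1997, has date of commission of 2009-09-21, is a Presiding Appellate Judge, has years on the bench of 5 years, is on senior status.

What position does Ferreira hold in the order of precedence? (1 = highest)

By office: Brennan (Chief Justice); then Farouk, Szabo, Lund and Ruiz (Justice of the Supreme Court); then Quinn, Novak and Ferreira (Presiding Appellate Judge).
Among Farouk, Szabo, Lund and Ruiz, on senior status before not on senior status: Farouk and Szabo (on senior status) before Lund and Ruiz (not on senior status).
Among Farouk and Szabo, by years on the bench (higher first): Farouk (26 years) before Szabo (1 year).
Among Lund and Ruiz, by years on the bench (higher first): Lund (22 years) before Ruiz (13 years).
Among Quinn, Novak and Ferreira, on senior status before not on senior status: Quinn and Novak (on senior status) before Ferreira (not on senior status).
Among Quinn and Novak, by years on the bench (higher first): Quinn (22 years) before Novak (5 years).
Order: Brennan, Farouk, Szabo, Lund, Ruiz, Quinn, Novak, Ferreira. So position 8.

8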